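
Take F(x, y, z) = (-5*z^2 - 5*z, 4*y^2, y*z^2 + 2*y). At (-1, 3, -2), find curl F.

(∇×F)₁ = ∂F₃/∂y − ∂F₂/∂z = z^2 + 2
(∇×F)₂ = ∂F₁/∂z − ∂F₃/∂x = -10*z - 5
(∇×F)₃ = ∂F₂/∂x − ∂F₁/∂y = 0
∇×F = (z^2 + 2, -10*z - 5, 0)
At (-1, 3, -2): (6, 15, 0).

(6, 15, 0)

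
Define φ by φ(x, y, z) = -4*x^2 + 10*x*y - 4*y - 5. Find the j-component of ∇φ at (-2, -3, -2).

-24

(∇φ)_2 = ∂φ/∂y = 10*x - 4
At (-2, -3, -2): -24.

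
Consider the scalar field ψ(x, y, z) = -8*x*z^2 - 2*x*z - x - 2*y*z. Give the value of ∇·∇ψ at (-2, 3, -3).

∂²ψ/∂x² = 0
∂²ψ/∂y² = 0
∂²ψ/∂z² = -16*x
∇²ψ = -16*x
At (-2, 3, -3): 32.

32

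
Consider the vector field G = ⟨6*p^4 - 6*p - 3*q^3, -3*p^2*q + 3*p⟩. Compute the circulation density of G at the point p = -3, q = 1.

∂G₂/∂p = -6*p*q + 3
∂G₁/∂q = -9*q^2
Scalar curl = -6*p*q + 9*q^2 + 3
At (-3, 1): 30.

30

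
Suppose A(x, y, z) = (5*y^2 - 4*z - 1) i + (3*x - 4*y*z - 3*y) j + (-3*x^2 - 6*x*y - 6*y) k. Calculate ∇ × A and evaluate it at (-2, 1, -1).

(10, -10, -7)

(∇×A)₁ = ∂A₃/∂y − ∂A₂/∂z = -6*x + 4*y - 6
(∇×A)₂ = ∂A₁/∂z − ∂A₃/∂x = 6*x + 6*y - 4
(∇×A)₃ = ∂A₂/∂x − ∂A₁/∂y = -10*y + 3
∇×A = (-6*x + 4*y - 6, 6*x + 6*y - 4, -10*y + 3)
At (-2, 1, -1): (10, -10, -7).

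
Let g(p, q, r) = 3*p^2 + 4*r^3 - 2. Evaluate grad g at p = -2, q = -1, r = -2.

(-12, 0, 48)

∂g/∂p = 6*p
∂g/∂q = 0
∂g/∂r = 12*r^2
∇g = (6*p, 0, 12*r^2)
At (-2, -1, -2): (-12, 0, 48).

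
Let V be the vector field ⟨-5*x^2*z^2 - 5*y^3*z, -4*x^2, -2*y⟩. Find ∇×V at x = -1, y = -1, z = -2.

(-2, 25, -22)

(∇×V)₁ = ∂V₃/∂y − ∂V₂/∂z = -2
(∇×V)₂ = ∂V₁/∂z − ∂V₃/∂x = -10*x^2*z - 5*y^3
(∇×V)₃ = ∂V₂/∂x − ∂V₁/∂y = -8*x + 15*y^2*z
∇×V = (-2, -10*x^2*z - 5*y^3, -8*x + 15*y^2*z)
At (-1, -1, -2): (-2, 25, -22).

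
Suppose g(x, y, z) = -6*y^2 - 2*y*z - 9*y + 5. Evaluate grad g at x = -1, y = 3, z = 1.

(0, -47, -6)

∂g/∂x = 0
∂g/∂y = -12*y - 2*z - 9
∂g/∂z = -2*y
∇g = (0, -12*y - 2*z - 9, -2*y)
At (-1, 3, 1): (0, -47, -6).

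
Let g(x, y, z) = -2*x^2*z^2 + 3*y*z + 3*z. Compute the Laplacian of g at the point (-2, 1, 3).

-52

∂²g/∂x² = -4*z^2
∂²g/∂y² = 0
∂²g/∂z² = -4*x^2
∇²g = -4*x^2 - 4*z^2
At (-2, 1, 3): -52.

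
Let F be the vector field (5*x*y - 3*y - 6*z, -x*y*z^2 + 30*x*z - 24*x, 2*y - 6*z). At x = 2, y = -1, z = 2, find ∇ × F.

(∇×F)₁ = ∂F₃/∂y − ∂F₂/∂z = 2*x*y*z - 30*x + 2
(∇×F)₂ = ∂F₁/∂z − ∂F₃/∂x = -6
(∇×F)₃ = ∂F₂/∂x − ∂F₁/∂y = -5*x - y*z^2 + 30*z - 21
∇×F = (2*x*y*z - 30*x + 2, -6, -5*x - y*z^2 + 30*z - 21)
At (2, -1, 2): (-66, -6, 33).

(-66, -6, 33)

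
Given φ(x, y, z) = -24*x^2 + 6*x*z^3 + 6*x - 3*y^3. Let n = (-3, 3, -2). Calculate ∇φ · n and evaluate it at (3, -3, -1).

∂φ/∂x = -48*x + 6*z^3 + 6
∂φ/∂y = -9*y^2
∂φ/∂z = 18*x*z^2
∇φ at (3, -3, -1) = (-144, -81, 54)
∇φ · n = (-144)(-3) + (-81)(3) + (54)(-2) = 81

81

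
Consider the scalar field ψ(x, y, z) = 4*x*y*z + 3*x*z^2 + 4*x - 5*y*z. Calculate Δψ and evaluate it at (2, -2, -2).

12

∂²ψ/∂x² = 0
∂²ψ/∂y² = 0
∂²ψ/∂z² = 6*x
∇²ψ = 6*x
At (2, -2, -2): 12.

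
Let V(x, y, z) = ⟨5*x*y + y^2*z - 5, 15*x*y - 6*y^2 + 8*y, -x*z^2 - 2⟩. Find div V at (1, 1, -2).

20

∂V₁/∂x = 5*y
∂V₂/∂y = 15*x - 12*y + 8
∂V₃/∂z = -2*x*z
∇·V = -2*x*z + 15*x - 7*y + 8
At (1, 1, -2): 20.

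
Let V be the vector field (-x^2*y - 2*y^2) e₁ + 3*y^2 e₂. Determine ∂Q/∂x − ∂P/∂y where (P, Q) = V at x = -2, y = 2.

12

∂V₂/∂x = 0
∂V₁/∂y = -x^2 - 4*y
Scalar curl = x^2 + 4*y
At (-2, 2): 12.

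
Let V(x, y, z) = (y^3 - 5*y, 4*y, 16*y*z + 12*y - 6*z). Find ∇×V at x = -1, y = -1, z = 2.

(44, 0, 2)

(∇×V)₁ = ∂V₃/∂y − ∂V₂/∂z = 16*z + 12
(∇×V)₂ = ∂V₁/∂z − ∂V₃/∂x = 0
(∇×V)₃ = ∂V₂/∂x − ∂V₁/∂y = -3*y^2 + 5
∇×V = (16*z + 12, 0, -3*y^2 + 5)
At (-1, -1, 2): (44, 0, 2).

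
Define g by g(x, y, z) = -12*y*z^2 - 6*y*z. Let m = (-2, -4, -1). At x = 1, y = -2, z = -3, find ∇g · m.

∂g/∂x = 0
∂g/∂y = -12*z^2 - 6*z
∂g/∂z = -24*y*z - 6*y
∇g at (1, -2, -3) = (0, -90, -132)
∇g · m = (0)(-2) + (-90)(-4) + (-132)(-1) = 492

492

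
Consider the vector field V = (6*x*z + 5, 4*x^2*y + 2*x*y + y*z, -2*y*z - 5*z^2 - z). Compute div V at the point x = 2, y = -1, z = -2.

∂V₁/∂x = 6*z
∂V₂/∂y = 4*x^2 + 2*x + z
∂V₃/∂z = -2*y - 10*z - 1
∇·V = 4*x^2 + 2*x - 2*y - 3*z - 1
At (2, -1, -2): 27.

27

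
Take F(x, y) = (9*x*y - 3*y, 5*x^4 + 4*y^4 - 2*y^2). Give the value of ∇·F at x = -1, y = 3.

∂F₁/∂x = 9*y
∂F₂/∂y = 16*y^3 - 4*y
∇·F = 16*y^3 + 5*y
At (-1, 3): 447.

447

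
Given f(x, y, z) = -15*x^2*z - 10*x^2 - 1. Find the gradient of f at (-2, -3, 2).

(160, 0, -60)

∂f/∂x = -30*x*z - 20*x
∂f/∂y = 0
∂f/∂z = -15*x^2
∇f = (-30*x*z - 20*x, 0, -15*x^2)
At (-2, -3, 2): (160, 0, -60).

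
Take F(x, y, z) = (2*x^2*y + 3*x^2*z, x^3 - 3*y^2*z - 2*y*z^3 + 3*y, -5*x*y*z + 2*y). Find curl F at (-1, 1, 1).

(∇×F)₁ = ∂F₃/∂y − ∂F₂/∂z = -5*x*z + 3*y^2 + 6*y*z^2 + 2
(∇×F)₂ = ∂F₁/∂z − ∂F₃/∂x = 3*x^2 + 5*y*z
(∇×F)₃ = ∂F₂/∂x − ∂F₁/∂y = x^2
∇×F = (-5*x*z + 3*y^2 + 6*y*z^2 + 2, 3*x^2 + 5*y*z, x^2)
At (-1, 1, 1): (16, 8, 1).

(16, 8, 1)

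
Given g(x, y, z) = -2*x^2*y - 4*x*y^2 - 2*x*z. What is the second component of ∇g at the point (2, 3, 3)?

-56

(∇g)_2 = ∂g/∂y = -2*x^2 - 8*x*y
At (2, 3, 3): -56.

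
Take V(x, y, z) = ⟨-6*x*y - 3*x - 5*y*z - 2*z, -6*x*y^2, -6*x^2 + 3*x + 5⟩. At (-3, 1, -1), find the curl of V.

(∇×V)₁ = ∂V₃/∂y − ∂V₂/∂z = 0
(∇×V)₂ = ∂V₁/∂z − ∂V₃/∂x = 12*x - 5*y - 5
(∇×V)₃ = ∂V₂/∂x − ∂V₁/∂y = 6*x - 6*y^2 + 5*z
∇×V = (0, 12*x - 5*y - 5, 6*x - 6*y^2 + 5*z)
At (-3, 1, -1): (0, -46, -29).

(0, -46, -29)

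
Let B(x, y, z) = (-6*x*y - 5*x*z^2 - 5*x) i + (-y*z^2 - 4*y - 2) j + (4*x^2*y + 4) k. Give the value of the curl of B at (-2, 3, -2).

(∇×B)₁ = ∂B₃/∂y − ∂B₂/∂z = 4*x^2 + 2*y*z
(∇×B)₂ = ∂B₁/∂z − ∂B₃/∂x = -8*x*y - 10*x*z
(∇×B)₃ = ∂B₂/∂x − ∂B₁/∂y = 6*x
∇×B = (4*x^2 + 2*y*z, -8*x*y - 10*x*z, 6*x)
At (-2, 3, -2): (4, 8, -12).

(4, 8, -12)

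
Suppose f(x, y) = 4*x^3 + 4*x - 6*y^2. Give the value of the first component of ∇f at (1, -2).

16

(∇f)_1 = ∂f/∂x = 12*x^2 + 4
At (1, -2): 16.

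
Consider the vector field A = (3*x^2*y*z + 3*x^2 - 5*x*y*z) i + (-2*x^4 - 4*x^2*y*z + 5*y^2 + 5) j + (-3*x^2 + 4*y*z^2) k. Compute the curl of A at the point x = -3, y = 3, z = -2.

(∇×A)₁ = ∂A₃/∂y − ∂A₂/∂z = 4*x^2*y + 4*z^2
(∇×A)₂ = ∂A₁/∂z − ∂A₃/∂x = 3*x^2*y - 5*x*y + 6*x
(∇×A)₃ = ∂A₂/∂x − ∂A₁/∂y = -8*x^3 - 3*x^2*z - 8*x*y*z + 5*x*z
∇×A = (4*x^2*y + 4*z^2, 3*x^2*y - 5*x*y + 6*x, -8*x^3 - 3*x^2*z - 8*x*y*z + 5*x*z)
At (-3, 3, -2): (124, 108, 156).

(124, 108, 156)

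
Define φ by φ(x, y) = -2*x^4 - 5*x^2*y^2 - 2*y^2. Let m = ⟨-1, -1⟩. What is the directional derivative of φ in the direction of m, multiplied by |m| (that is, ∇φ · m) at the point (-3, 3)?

-204

∂φ/∂x = -8*x^3 - 10*x*y^2
∂φ/∂y = -10*x^2*y - 4*y
∇φ at (-3, 3) = (486, -282)
∇φ · m = (486)(-1) + (-282)(-1) = -204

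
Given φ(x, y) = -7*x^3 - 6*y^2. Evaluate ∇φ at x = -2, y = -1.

∂φ/∂x = -21*x^2
∂φ/∂y = -12*y
∇φ = (-21*x^2, -12*y)
At (-2, -1): (-84, 12).

(-84, 12)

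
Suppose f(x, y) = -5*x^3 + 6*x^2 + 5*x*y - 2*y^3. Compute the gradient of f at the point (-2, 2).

∂f/∂x = -15*x^2 + 12*x + 5*y
∂f/∂y = 5*x - 6*y^2
∇f = (-15*x^2 + 12*x + 5*y, 5*x - 6*y^2)
At (-2, 2): (-74, -34).

(-74, -34)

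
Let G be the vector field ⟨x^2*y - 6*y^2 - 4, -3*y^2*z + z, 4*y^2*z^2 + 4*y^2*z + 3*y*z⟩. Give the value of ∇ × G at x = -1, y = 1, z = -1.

(-1, 0, 11)

(∇×G)₁ = ∂G₃/∂y − ∂G₂/∂z = 3*y^2 + 8*y*z^2 + 8*y*z + 3*z - 1
(∇×G)₂ = ∂G₁/∂z − ∂G₃/∂x = 0
(∇×G)₃ = ∂G₂/∂x − ∂G₁/∂y = -x^2 + 12*y
∇×G = (3*y^2 + 8*y*z^2 + 8*y*z + 3*z - 1, 0, -x^2 + 12*y)
At (-1, 1, -1): (-1, 0, 11).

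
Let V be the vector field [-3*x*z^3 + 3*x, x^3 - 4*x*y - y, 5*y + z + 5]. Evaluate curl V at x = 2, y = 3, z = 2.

(∇×V)₁ = ∂V₃/∂y − ∂V₂/∂z = 5
(∇×V)₂ = ∂V₁/∂z − ∂V₃/∂x = -9*x*z^2
(∇×V)₃ = ∂V₂/∂x − ∂V₁/∂y = 3*x^2 - 4*y
∇×V = (5, -9*x*z^2, 3*x^2 - 4*y)
At (2, 3, 2): (5, -72, 0).

(5, -72, 0)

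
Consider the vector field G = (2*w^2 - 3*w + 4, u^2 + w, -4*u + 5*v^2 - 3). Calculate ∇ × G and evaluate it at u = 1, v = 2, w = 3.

(19, 13, 2)

(∇×G)₁ = ∂G₃/∂v − ∂G₂/∂w = 10*v - 1
(∇×G)₂ = ∂G₁/∂w − ∂G₃/∂u = 4*w + 1
(∇×G)₃ = ∂G₂/∂u − ∂G₁/∂v = 2*u
∇×G = (10*v - 1, 4*w + 1, 2*u)
At (1, 2, 3): (19, 13, 2).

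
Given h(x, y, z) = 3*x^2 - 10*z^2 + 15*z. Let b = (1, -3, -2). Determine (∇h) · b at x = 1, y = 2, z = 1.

16

∂h/∂x = 6*x
∂h/∂y = 0
∂h/∂z = -20*z + 15
∇h at (1, 2, 1) = (6, 0, -5)
∇h · b = (6)(1) + (0)(-3) + (-5)(-2) = 16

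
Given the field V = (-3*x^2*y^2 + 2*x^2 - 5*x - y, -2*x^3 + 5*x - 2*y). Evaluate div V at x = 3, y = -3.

-157

∂V₁/∂x = -6*x*y^2 + 4*x - 5
∂V₂/∂y = -2
∇·V = -6*x*y^2 + 4*x - 7
At (3, -3): -157.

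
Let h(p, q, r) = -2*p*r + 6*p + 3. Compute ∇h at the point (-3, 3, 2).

(2, 0, 6)

∂h/∂p = -2*r + 6
∂h/∂q = 0
∂h/∂r = -2*p
∇h = (-2*r + 6, 0, -2*p)
At (-3, 3, 2): (2, 0, 6).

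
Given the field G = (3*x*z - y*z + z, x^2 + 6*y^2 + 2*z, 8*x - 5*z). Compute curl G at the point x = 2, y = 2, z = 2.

(∇×G)₁ = ∂G₃/∂y − ∂G₂/∂z = -2
(∇×G)₂ = ∂G₁/∂z − ∂G₃/∂x = 3*x - y - 7
(∇×G)₃ = ∂G₂/∂x − ∂G₁/∂y = 2*x + z
∇×G = (-2, 3*x - y - 7, 2*x + z)
At (2, 2, 2): (-2, -3, 6).

(-2, -3, 6)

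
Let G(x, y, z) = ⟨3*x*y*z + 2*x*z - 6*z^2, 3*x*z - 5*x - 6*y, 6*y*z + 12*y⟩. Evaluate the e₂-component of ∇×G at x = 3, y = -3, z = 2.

(∇×G)_2 = ∂G₁/∂z − ∂G₃/∂x
= 3*x*y + 2*x - 12*z − (0)
= 3*x*y + 2*x - 12*z
At (3, -3, 2): -45.

-45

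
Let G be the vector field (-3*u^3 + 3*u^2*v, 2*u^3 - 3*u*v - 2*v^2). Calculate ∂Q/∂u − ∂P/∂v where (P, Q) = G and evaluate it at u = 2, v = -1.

15

∂G₂/∂u = 6*u^2 - 3*v
∂G₁/∂v = 3*u^2
Scalar curl = 3*u^2 - 3*v
At (2, -1): 15.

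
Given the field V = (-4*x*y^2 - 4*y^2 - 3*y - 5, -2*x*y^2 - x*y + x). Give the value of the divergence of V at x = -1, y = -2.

∂V₁/∂x = -4*y^2
∂V₂/∂y = -4*x*y - x
∇·V = -4*x*y - x - 4*y^2
At (-1, -2): -23.

-23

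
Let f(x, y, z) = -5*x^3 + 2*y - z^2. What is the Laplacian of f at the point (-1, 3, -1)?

∂²f/∂x² = -30*x
∂²f/∂y² = 0
∂²f/∂z² = -2
∇²f = -30*x - 2
At (-1, 3, -1): 28.

28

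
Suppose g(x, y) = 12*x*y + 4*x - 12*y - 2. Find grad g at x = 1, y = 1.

∂g/∂x = 12*y + 4
∂g/∂y = 12*x - 12
∇g = (12*y + 4, 12*x - 12)
At (1, 1): (16, 0).

(16, 0)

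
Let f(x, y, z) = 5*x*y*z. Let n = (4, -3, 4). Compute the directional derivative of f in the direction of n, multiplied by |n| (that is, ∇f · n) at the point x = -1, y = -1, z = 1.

∂f/∂x = 5*y*z
∂f/∂y = 5*x*z
∂f/∂z = 5*x*y
∇f at (-1, -1, 1) = (-5, -5, 5)
∇f · n = (-5)(4) + (-5)(-3) + (5)(4) = 15

15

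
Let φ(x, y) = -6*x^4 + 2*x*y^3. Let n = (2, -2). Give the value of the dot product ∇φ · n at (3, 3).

-1512

∂φ/∂x = -24*x^3 + 2*y^3
∂φ/∂y = 6*x*y^2
∇φ at (3, 3) = (-594, 162)
∇φ · n = (-594)(2) + (162)(-2) = -1512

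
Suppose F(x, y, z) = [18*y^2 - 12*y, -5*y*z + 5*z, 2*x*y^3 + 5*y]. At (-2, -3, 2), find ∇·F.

-10

∂F₁/∂x = 0
∂F₂/∂y = -5*z
∂F₃/∂z = 0
∇·F = -5*z
At (-2, -3, 2): -10.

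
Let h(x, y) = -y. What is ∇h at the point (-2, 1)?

(0, -1)

∂h/∂x = 0
∂h/∂y = -1
∇h = (0, -1)
At (-2, 1): (0, -1).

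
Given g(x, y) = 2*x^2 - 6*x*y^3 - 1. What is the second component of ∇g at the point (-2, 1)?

36

(∇g)_2 = ∂g/∂y = -18*x*y^2
At (-2, 1): 36.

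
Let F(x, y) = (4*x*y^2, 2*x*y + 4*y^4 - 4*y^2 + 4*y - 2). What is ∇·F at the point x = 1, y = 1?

18

∂F₁/∂x = 4*y^2
∂F₂/∂y = 2*x + 16*y^3 - 8*y + 4
∇·F = 2*x + 16*y^3 + 4*y^2 - 8*y + 4
At (1, 1): 18.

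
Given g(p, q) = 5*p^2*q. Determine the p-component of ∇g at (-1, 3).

-30

(∇g)_1 = ∂g/∂p = 10*p*q
At (-1, 3): -30.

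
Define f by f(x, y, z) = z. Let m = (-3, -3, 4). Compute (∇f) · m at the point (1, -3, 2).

4

∂f/∂x = 0
∂f/∂y = 0
∂f/∂z = 1
∇f at (1, -3, 2) = (0, 0, 1)
∇f · m = (0)(-3) + (0)(-3) + (1)(4) = 4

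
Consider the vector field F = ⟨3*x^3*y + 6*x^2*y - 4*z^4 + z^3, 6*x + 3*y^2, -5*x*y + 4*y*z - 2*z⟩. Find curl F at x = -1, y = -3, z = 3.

(∇×F)₁ = ∂F₃/∂y − ∂F₂/∂z = -5*x + 4*z
(∇×F)₂ = ∂F₁/∂z − ∂F₃/∂x = 5*y - 16*z^3 + 3*z^2
(∇×F)₃ = ∂F₂/∂x − ∂F₁/∂y = -3*x^3 - 6*x^2 + 6
∇×F = (-5*x + 4*z, 5*y - 16*z^3 + 3*z^2, -3*x^3 - 6*x^2 + 6)
At (-1, -3, 3): (17, -420, 3).

(17, -420, 3)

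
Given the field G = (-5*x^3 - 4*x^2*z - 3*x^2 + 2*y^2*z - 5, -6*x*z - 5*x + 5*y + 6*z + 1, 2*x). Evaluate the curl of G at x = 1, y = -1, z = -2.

(∇×G)₁ = ∂G₃/∂y − ∂G₂/∂z = 6*x - 6
(∇×G)₂ = ∂G₁/∂z − ∂G₃/∂x = -4*x^2 + 2*y^2 - 2
(∇×G)₃ = ∂G₂/∂x − ∂G₁/∂y = -4*y*z - 6*z - 5
∇×G = (6*x - 6, -4*x^2 + 2*y^2 - 2, -4*y*z - 6*z - 5)
At (1, -1, -2): (0, -4, -1).

(0, -4, -1)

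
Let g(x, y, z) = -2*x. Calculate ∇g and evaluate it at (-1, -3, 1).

∂g/∂x = -2
∂g/∂y = 0
∂g/∂z = 0
∇g = (-2, 0, 0)
At (-1, -3, 1): (-2, 0, 0).

(-2, 0, 0)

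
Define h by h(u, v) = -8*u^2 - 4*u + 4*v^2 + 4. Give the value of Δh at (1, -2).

-8

∂²h/∂u² = -16
∂²h/∂v² = 8
∇²h = -8
At (1, -2): -8.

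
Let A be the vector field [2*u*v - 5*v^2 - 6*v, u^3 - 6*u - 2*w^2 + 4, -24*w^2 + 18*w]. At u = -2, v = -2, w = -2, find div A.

∂A₁/∂u = 2*v
∂A₂/∂v = 0
∂A₃/∂w = -48*w + 18
∇·A = 2*v - 48*w + 18
At (-2, -2, -2): 110.

110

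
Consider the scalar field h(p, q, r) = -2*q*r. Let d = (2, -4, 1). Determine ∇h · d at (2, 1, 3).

∂h/∂p = 0
∂h/∂q = -2*r
∂h/∂r = -2*q
∇h at (2, 1, 3) = (0, -6, -2)
∇h · d = (0)(2) + (-6)(-4) + (-2)(1) = 22

22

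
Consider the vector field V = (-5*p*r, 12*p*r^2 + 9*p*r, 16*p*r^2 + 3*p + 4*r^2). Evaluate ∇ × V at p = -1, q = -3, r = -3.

(-63, -142, 81)

(∇×V)₁ = ∂V₃/∂q − ∂V₂/∂r = -24*p*r - 9*p
(∇×V)₂ = ∂V₁/∂r − ∂V₃/∂p = -5*p - 16*r^2 - 3
(∇×V)₃ = ∂V₂/∂p − ∂V₁/∂q = 12*r^2 + 9*r
∇×V = (-24*p*r - 9*p, -5*p - 16*r^2 - 3, 12*r^2 + 9*r)
At (-1, -3, -3): (-63, -142, 81).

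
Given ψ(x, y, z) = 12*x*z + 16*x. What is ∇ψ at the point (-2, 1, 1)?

(28, 0, -24)

∂ψ/∂x = 12*z + 16
∂ψ/∂y = 0
∂ψ/∂z = 12*x
∇ψ = (12*z + 16, 0, 12*x)
At (-2, 1, 1): (28, 0, -24).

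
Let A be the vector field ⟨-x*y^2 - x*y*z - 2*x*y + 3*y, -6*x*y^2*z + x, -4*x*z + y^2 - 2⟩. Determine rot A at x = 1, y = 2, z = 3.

(28, 10, -65)

(∇×A)₁ = ∂A₃/∂y − ∂A₂/∂z = 6*x*y^2 + 2*y
(∇×A)₂ = ∂A₁/∂z − ∂A₃/∂x = -x*y + 4*z
(∇×A)₃ = ∂A₂/∂x − ∂A₁/∂y = 2*x*y + x*z + 2*x - 6*y^2*z - 2
∇×A = (6*x*y^2 + 2*y, -x*y + 4*z, 2*x*y + x*z + 2*x - 6*y^2*z - 2)
At (1, 2, 3): (28, 10, -65).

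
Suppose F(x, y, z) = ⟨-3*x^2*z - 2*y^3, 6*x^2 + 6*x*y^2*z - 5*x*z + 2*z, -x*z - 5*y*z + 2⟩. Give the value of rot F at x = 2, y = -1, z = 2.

(-14, -10, 32)

(∇×F)₁ = ∂F₃/∂y − ∂F₂/∂z = -6*x*y^2 + 5*x - 5*z - 2
(∇×F)₂ = ∂F₁/∂z − ∂F₃/∂x = -3*x^2 + z
(∇×F)₃ = ∂F₂/∂x − ∂F₁/∂y = 12*x + 6*y^2*z + 6*y^2 - 5*z
∇×F = (-6*x*y^2 + 5*x - 5*z - 2, -3*x^2 + z, 12*x + 6*y^2*z + 6*y^2 - 5*z)
At (2, -1, 2): (-14, -10, 32).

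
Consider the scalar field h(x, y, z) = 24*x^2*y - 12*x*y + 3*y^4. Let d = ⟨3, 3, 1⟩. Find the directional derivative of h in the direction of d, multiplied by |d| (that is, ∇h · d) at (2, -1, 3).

-72

∂h/∂x = 48*x*y - 12*y
∂h/∂y = 24*x^2 - 12*x + 12*y^3
∂h/∂z = 0
∇h at (2, -1, 3) = (-84, 60, 0)
∇h · d = (-84)(3) + (60)(3) + (0)(1) = -72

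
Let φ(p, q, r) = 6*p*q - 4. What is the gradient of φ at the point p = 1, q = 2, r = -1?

∂φ/∂p = 6*q
∂φ/∂q = 6*p
∂φ/∂r = 0
∇φ = (6*q, 6*p, 0)
At (1, 2, -1): (12, 6, 0).

(12, 6, 0)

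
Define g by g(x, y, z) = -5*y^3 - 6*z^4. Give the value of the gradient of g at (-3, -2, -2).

∂g/∂x = 0
∂g/∂y = -15*y^2
∂g/∂z = -24*z^3
∇g = (0, -15*y^2, -24*z^3)
At (-3, -2, -2): (0, -60, 192).

(0, -60, 192)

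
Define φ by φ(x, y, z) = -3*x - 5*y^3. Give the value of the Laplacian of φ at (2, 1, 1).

-30

∂²φ/∂x² = 0
∂²φ/∂y² = -30*y
∂²φ/∂z² = 0
∇²φ = -30*y
At (2, 1, 1): -30.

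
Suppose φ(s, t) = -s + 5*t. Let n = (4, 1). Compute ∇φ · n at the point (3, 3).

∂φ/∂s = -1
∂φ/∂t = 5
∇φ at (3, 3) = (-1, 5)
∇φ · n = (-1)(4) + (5)(1) = 1

1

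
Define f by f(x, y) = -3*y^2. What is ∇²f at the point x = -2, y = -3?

∂²f/∂x² = 0
∂²f/∂y² = -6
∇²f = -6
At (-2, -3): -6.

-6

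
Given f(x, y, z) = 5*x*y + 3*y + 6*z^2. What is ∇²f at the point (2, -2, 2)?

12

∂²f/∂x² = 0
∂²f/∂y² = 0
∂²f/∂z² = 12
∇²f = 12
At (2, -2, 2): 12.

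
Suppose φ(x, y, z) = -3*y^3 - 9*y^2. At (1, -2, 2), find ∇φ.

(0, 0, 0)

∂φ/∂x = 0
∂φ/∂y = -9*y^2 - 18*y
∂φ/∂z = 0
∇φ = (0, -9*y^2 - 18*y, 0)
At (1, -2, 2): (0, 0, 0).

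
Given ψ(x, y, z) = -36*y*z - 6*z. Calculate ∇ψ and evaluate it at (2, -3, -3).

(0, 108, 102)

∂ψ/∂x = 0
∂ψ/∂y = -36*z
∂ψ/∂z = -36*y - 6
∇ψ = (0, -36*z, -36*y - 6)
At (2, -3, -3): (0, 108, 102).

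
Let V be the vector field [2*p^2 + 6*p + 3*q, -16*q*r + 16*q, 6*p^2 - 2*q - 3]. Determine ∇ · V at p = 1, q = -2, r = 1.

∂V₁/∂p = 4*p + 6
∂V₂/∂q = -16*r + 16
∂V₃/∂r = 0
∇·V = 4*p - 16*r + 22
At (1, -2, 1): 10.

10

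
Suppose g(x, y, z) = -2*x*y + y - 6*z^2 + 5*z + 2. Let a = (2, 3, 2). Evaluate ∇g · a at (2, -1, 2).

-43

∂g/∂x = -2*y
∂g/∂y = -2*x + 1
∂g/∂z = -12*z + 5
∇g at (2, -1, 2) = (2, -3, -19)
∇g · a = (2)(2) + (-3)(3) + (-19)(2) = -43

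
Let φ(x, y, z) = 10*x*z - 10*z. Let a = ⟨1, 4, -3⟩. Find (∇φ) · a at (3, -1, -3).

-90

∂φ/∂x = 10*z
∂φ/∂y = 0
∂φ/∂z = 10*x - 10
∇φ at (3, -1, -3) = (-30, 0, 20)
∇φ · a = (-30)(1) + (0)(4) + (20)(-3) = -90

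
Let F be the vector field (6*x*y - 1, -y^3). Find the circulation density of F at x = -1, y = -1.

∂F₂/∂x = 0
∂F₁/∂y = 6*x
Scalar curl = -6*x
At (-1, -1): 6.

6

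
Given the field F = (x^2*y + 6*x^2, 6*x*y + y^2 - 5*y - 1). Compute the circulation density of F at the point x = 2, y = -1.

∂F₂/∂x = 6*y
∂F₁/∂y = x^2
Scalar curl = -x^2 + 6*y
At (2, -1): -10.

-10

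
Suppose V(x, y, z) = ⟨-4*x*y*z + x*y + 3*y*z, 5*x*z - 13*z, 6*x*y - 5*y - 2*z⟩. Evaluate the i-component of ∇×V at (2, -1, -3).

10

(∇×V)_1 = ∂V₃/∂y − ∂V₂/∂z
= 6*x - 5 − (5*x - 13)
= x + 8
At (2, -1, -3): 10.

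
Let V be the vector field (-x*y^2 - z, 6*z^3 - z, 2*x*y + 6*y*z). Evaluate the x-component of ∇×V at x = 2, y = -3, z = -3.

-175

(∇×V)_1 = ∂V₃/∂y − ∂V₂/∂z
= 2*x + 6*z − (18*z^2 - 1)
= 2*x - 18*z^2 + 6*z + 1
At (2, -3, -3): -175.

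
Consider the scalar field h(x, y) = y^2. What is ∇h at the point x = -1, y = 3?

(0, 6)

∂h/∂x = 0
∂h/∂y = 2*y
∇h = (0, 2*y)
At (-1, 3): (0, 6).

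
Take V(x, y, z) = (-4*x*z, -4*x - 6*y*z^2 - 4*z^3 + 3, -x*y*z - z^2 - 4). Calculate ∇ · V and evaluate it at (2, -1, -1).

2

∂V₁/∂x = -4*z
∂V₂/∂y = -6*z^2
∂V₃/∂z = -x*y - 2*z
∇·V = -x*y - 6*z^2 - 6*z
At (2, -1, -1): 2.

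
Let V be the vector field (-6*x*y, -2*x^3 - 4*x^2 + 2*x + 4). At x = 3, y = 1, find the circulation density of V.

∂V₂/∂x = -6*x^2 - 8*x + 2
∂V₁/∂y = -6*x
Scalar curl = -6*x^2 - 2*x + 2
At (3, 1): -58.

-58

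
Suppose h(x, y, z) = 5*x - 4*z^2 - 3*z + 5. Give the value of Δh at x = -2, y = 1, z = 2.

-8

∂²h/∂x² = 0
∂²h/∂y² = 0
∂²h/∂z² = -8
∇²h = -8
At (-2, 1, 2): -8.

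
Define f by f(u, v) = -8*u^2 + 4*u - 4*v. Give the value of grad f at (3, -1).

(-44, -4)

∂f/∂u = -16*u + 4
∂f/∂v = -4
∇f = (-16*u + 4, -4)
At (3, -1): (-44, -4).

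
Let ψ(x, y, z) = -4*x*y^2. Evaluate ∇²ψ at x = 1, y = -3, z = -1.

∂²ψ/∂x² = 0
∂²ψ/∂y² = -8*x
∂²ψ/∂z² = 0
∇²ψ = -8*x
At (1, -3, -1): -8.

-8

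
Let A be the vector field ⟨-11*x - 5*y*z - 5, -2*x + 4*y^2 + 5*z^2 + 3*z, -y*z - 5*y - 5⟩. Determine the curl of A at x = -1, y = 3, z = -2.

(14, -15, -12)

(∇×A)₁ = ∂A₃/∂y − ∂A₂/∂z = -11*z - 8
(∇×A)₂ = ∂A₁/∂z − ∂A₃/∂x = -5*y
(∇×A)₃ = ∂A₂/∂x − ∂A₁/∂y = 5*z - 2
∇×A = (-11*z - 8, -5*y, 5*z - 2)
At (-1, 3, -2): (14, -15, -12).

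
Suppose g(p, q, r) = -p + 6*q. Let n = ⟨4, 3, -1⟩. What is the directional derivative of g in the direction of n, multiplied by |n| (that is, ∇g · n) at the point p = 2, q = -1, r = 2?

14

∂g/∂p = -1
∂g/∂q = 6
∂g/∂r = 0
∇g at (2, -1, 2) = (-1, 6, 0)
∇g · n = (-1)(4) + (6)(3) + (0)(-1) = 14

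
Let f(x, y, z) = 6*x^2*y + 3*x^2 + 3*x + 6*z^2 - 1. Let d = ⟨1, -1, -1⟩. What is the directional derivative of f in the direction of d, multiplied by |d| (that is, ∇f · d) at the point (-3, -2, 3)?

-33

∂f/∂x = 12*x*y + 6*x + 3
∂f/∂y = 6*x^2
∂f/∂z = 12*z
∇f at (-3, -2, 3) = (57, 54, 36)
∇f · d = (57)(1) + (54)(-1) + (36)(-1) = -33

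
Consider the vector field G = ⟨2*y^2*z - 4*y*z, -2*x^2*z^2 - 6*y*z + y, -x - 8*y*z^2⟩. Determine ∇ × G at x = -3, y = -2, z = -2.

(∇×G)₁ = ∂G₃/∂y − ∂G₂/∂z = 4*x^2*z + 6*y - 8*z^2
(∇×G)₂ = ∂G₁/∂z − ∂G₃/∂x = 2*y^2 - 4*y + 1
(∇×G)₃ = ∂G₂/∂x − ∂G₁/∂y = -4*x*z^2 - 4*y*z + 4*z
∇×G = (4*x^2*z + 6*y - 8*z^2, 2*y^2 - 4*y + 1, -4*x*z^2 - 4*y*z + 4*z)
At (-3, -2, -2): (-116, 17, 24).

(-116, 17, 24)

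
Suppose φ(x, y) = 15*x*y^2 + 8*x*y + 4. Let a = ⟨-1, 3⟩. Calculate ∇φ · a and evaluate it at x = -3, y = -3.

627

∂φ/∂x = 15*y^2 + 8*y
∂φ/∂y = 30*x*y + 8*x
∇φ at (-3, -3) = (111, 246)
∇φ · a = (111)(-1) + (246)(3) = 627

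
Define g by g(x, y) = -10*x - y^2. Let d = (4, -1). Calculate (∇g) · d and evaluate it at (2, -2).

-44

∂g/∂x = -10
∂g/∂y = -2*y
∇g at (2, -2) = (-10, 4)
∇g · d = (-10)(4) + (4)(-1) = -44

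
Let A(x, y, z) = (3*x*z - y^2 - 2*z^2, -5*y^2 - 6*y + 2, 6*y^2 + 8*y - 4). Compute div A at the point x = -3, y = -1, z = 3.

∂A₁/∂x = 3*z
∂A₂/∂y = -10*y - 6
∂A₃/∂z = 0
∇·A = -10*y + 3*z - 6
At (-3, -1, 3): 13.

13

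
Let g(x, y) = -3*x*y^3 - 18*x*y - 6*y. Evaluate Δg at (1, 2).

∂²g/∂x² = 0
∂²g/∂y² = -18*x*y
∇²g = -18*x*y
At (1, 2): -36.

-36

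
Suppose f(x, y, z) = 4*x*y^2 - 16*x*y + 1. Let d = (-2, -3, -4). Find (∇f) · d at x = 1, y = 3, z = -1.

0

∂f/∂x = 4*y^2 - 16*y
∂f/∂y = 8*x*y - 16*x
∂f/∂z = 0
∇f at (1, 3, -1) = (-12, 8, 0)
∇f · d = (-12)(-2) + (8)(-3) + (0)(-4) = 0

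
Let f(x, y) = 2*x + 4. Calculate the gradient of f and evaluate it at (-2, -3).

(2, 0)

∂f/∂x = 2
∂f/∂y = 0
∇f = (2, 0)
At (-2, -3): (2, 0).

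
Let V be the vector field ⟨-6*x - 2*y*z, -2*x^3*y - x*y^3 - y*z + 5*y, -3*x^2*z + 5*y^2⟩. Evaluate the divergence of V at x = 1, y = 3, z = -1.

∂V₁/∂x = -6
∂V₂/∂y = -2*x^3 - 3*x*y^2 - z + 5
∂V₃/∂z = -3*x^2
∇·V = -2*x^3 - 3*x^2 - 3*x*y^2 - z - 1
At (1, 3, -1): -32.

-32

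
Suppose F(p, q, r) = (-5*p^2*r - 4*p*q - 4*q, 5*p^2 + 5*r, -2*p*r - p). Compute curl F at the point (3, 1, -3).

(∇×F)₁ = ∂F₃/∂q − ∂F₂/∂r = -5
(∇×F)₂ = ∂F₁/∂r − ∂F₃/∂p = -5*p^2 + 2*r + 1
(∇×F)₃ = ∂F₂/∂p − ∂F₁/∂q = 14*p + 4
∇×F = (-5, -5*p^2 + 2*r + 1, 14*p + 4)
At (3, 1, -3): (-5, -50, 46).

(-5, -50, 46)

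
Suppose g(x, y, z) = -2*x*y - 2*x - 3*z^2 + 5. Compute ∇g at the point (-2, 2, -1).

(-6, 4, 6)

∂g/∂x = -2*y - 2
∂g/∂y = -2*x
∂g/∂z = -6*z
∇g = (-2*y - 2, -2*x, -6*z)
At (-2, 2, -1): (-6, 4, 6).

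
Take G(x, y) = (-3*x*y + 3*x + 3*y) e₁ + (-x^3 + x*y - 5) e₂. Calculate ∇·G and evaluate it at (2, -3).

14

∂G₁/∂x = -3*y + 3
∂G₂/∂y = x
∇·G = x - 3*y + 3
At (2, -3): 14.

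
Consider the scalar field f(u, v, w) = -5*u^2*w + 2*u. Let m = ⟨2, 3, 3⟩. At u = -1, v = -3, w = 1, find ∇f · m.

9

∂f/∂u = -10*u*w + 2
∂f/∂v = 0
∂f/∂w = -5*u^2
∇f at (-1, -3, 1) = (12, 0, -5)
∇f · m = (12)(2) + (0)(3) + (-5)(3) = 9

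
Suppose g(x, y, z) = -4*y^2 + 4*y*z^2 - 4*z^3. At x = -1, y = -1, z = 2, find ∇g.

(0, 24, -64)

∂g/∂x = 0
∂g/∂y = -8*y + 4*z^2
∂g/∂z = 8*y*z - 12*z^2
∇g = (0, -8*y + 4*z^2, 8*y*z - 12*z^2)
At (-1, -1, 2): (0, 24, -64).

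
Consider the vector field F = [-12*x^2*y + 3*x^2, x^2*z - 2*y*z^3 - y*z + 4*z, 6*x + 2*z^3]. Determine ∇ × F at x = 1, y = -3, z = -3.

(∇×F)₁ = ∂F₃/∂y − ∂F₂/∂z = -x^2 + 6*y*z^2 + y - 4
(∇×F)₂ = ∂F₁/∂z − ∂F₃/∂x = -6
(∇×F)₃ = ∂F₂/∂x − ∂F₁/∂y = 12*x^2 + 2*x*z
∇×F = (-x^2 + 6*y*z^2 + y - 4, -6, 12*x^2 + 2*x*z)
At (1, -3, -3): (-170, -6, 6).

(-170, -6, 6)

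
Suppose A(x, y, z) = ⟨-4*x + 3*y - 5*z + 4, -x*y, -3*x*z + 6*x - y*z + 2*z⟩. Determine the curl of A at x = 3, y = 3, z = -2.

(∇×A)₁ = ∂A₃/∂y − ∂A₂/∂z = -z
(∇×A)₂ = ∂A₁/∂z − ∂A₃/∂x = 3*z - 11
(∇×A)₃ = ∂A₂/∂x − ∂A₁/∂y = -y - 3
∇×A = (-z, 3*z - 11, -y - 3)
At (3, 3, -2): (2, -17, -6).

(2, -17, -6)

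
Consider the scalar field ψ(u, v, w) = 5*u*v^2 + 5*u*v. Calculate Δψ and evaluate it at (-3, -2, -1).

∂²ψ/∂u² = 0
∂²ψ/∂v² = 10*u
∂²ψ/∂w² = 0
∇²ψ = 10*u
At (-3, -2, -1): -30.

-30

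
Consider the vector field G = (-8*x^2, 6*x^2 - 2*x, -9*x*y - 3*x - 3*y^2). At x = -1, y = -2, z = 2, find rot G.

(21, -15, -14)

(∇×G)₁ = ∂G₃/∂y − ∂G₂/∂z = -9*x - 6*y
(∇×G)₂ = ∂G₁/∂z − ∂G₃/∂x = 9*y + 3
(∇×G)₃ = ∂G₂/∂x − ∂G₁/∂y = 12*x - 2
∇×G = (-9*x - 6*y, 9*y + 3, 12*x - 2)
At (-1, -2, 2): (21, -15, -14).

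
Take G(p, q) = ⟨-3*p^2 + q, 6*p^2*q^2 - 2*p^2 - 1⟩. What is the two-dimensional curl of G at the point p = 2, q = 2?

87

∂G₂/∂p = 12*p*q^2 - 4*p
∂G₁/∂q = 1
Scalar curl = 12*p*q^2 - 4*p - 1
At (2, 2): 87.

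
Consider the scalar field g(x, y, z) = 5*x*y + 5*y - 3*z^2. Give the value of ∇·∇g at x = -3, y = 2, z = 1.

∂²g/∂x² = 0
∂²g/∂y² = 0
∂²g/∂z² = -6
∇²g = -6
At (-3, 2, 1): -6.

-6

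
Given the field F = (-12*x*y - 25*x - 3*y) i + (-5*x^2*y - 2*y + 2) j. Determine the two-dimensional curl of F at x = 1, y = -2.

∂F₂/∂x = -10*x*y
∂F₁/∂y = -12*x - 3
Scalar curl = -10*x*y + 12*x + 3
At (1, -2): 35.

35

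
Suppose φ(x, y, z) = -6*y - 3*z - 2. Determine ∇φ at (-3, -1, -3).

(0, -6, -3)

∂φ/∂x = 0
∂φ/∂y = -6
∂φ/∂z = -3
∇φ = (0, -6, -3)
At (-3, -1, -3): (0, -6, -3).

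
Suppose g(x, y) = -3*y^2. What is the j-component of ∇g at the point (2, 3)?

-18

(∇g)_2 = ∂g/∂y = -6*y
At (2, 3): -18.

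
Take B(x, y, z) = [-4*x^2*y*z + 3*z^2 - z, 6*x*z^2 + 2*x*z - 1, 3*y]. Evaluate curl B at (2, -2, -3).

(71, 13, 0)

(∇×B)₁ = ∂B₃/∂y − ∂B₂/∂z = -12*x*z - 2*x + 3
(∇×B)₂ = ∂B₁/∂z − ∂B₃/∂x = -4*x^2*y + 6*z - 1
(∇×B)₃ = ∂B₂/∂x − ∂B₁/∂y = 4*x^2*z + 6*z^2 + 2*z
∇×B = (-12*x*z - 2*x + 3, -4*x^2*y + 6*z - 1, 4*x^2*z + 6*z^2 + 2*z)
At (2, -2, -3): (71, 13, 0).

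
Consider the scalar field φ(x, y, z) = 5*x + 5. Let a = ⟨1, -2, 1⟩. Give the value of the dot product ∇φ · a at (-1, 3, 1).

∂φ/∂x = 5
∂φ/∂y = 0
∂φ/∂z = 0
∇φ at (-1, 3, 1) = (5, 0, 0)
∇φ · a = (5)(1) + (0)(-2) + (0)(1) = 5

5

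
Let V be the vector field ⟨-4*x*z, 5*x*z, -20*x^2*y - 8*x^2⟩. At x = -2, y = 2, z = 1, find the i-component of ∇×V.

-70

(∇×V)_1 = ∂V₃/∂y − ∂V₂/∂z
= -20*x^2 − (5*x)
= -20*x^2 - 5*x
At (-2, 2, 1): -70.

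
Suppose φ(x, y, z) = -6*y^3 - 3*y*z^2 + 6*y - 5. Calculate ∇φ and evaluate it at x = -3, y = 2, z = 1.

(0, -69, -12)

∂φ/∂x = 0
∂φ/∂y = -18*y^2 - 3*z^2 + 6
∂φ/∂z = -6*y*z
∇φ = (0, -18*y^2 - 3*z^2 + 6, -6*y*z)
At (-3, 2, 1): (0, -69, -12).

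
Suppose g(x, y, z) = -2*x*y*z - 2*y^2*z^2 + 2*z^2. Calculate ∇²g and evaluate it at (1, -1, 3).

-36

∂²g/∂x² = 0
∂²g/∂y² = -4*z^2
∂²g/∂z² = 4*(-y^2 + 1)
∇²g = -4*y^2 - 4*z^2 + 4
At (1, -1, 3): -36.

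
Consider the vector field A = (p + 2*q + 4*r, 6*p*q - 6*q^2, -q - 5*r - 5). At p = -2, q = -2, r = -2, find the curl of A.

(∇×A)₁ = ∂A₃/∂q − ∂A₂/∂r = -1
(∇×A)₂ = ∂A₁/∂r − ∂A₃/∂p = 4
(∇×A)₃ = ∂A₂/∂p − ∂A₁/∂q = 6*q - 2
∇×A = (-1, 4, 6*q - 2)
At (-2, -2, -2): (-1, 4, -14).

(-1, 4, -14)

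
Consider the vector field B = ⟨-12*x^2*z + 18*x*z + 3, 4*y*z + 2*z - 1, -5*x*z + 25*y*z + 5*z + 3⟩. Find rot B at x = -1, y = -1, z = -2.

(-48, -40, 0)

(∇×B)₁ = ∂B₃/∂y − ∂B₂/∂z = -4*y + 25*z - 2
(∇×B)₂ = ∂B₁/∂z − ∂B₃/∂x = -12*x^2 + 18*x + 5*z
(∇×B)₃ = ∂B₂/∂x − ∂B₁/∂y = 0
∇×B = (-4*y + 25*z - 2, -12*x^2 + 18*x + 5*z, 0)
At (-1, -1, -2): (-48, -40, 0).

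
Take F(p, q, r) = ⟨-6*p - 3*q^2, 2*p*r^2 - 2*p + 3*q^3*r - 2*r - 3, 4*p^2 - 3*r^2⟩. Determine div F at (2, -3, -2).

∂F₁/∂p = -6
∂F₂/∂q = 9*q^2*r
∂F₃/∂r = -6*r
∇·F = 9*q^2*r - 6*r - 6
At (2, -3, -2): -156.

-156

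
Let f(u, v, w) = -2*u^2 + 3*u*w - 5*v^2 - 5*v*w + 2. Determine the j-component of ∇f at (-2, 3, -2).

-20

(∇f)_2 = ∂f/∂v = -10*v - 5*w
At (-2, 3, -2): -20.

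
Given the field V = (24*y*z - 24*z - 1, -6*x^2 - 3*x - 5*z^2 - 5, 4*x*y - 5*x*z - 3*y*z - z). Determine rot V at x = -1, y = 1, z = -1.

(-11, -9, 33)

(∇×V)₁ = ∂V₃/∂y − ∂V₂/∂z = 4*x + 7*z
(∇×V)₂ = ∂V₁/∂z − ∂V₃/∂x = 20*y + 5*z - 24
(∇×V)₃ = ∂V₂/∂x − ∂V₁/∂y = -12*x - 24*z - 3
∇×V = (4*x + 7*z, 20*y + 5*z - 24, -12*x - 24*z - 3)
At (-1, 1, -1): (-11, -9, 33).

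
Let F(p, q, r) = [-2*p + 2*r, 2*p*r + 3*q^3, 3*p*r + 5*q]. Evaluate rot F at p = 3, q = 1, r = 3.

(∇×F)₁ = ∂F₃/∂q − ∂F₂/∂r = -2*p + 5
(∇×F)₂ = ∂F₁/∂r − ∂F₃/∂p = -3*r + 2
(∇×F)₃ = ∂F₂/∂p − ∂F₁/∂q = 2*r
∇×F = (-2*p + 5, -3*r + 2, 2*r)
At (3, 1, 3): (-1, -7, 6).

(-1, -7, 6)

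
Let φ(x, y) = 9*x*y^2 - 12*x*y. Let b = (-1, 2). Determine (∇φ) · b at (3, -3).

∂φ/∂x = 9*y^2 - 12*y
∂φ/∂y = 18*x*y - 12*x
∇φ at (3, -3) = (117, -198)
∇φ · b = (117)(-1) + (-198)(2) = -513

-513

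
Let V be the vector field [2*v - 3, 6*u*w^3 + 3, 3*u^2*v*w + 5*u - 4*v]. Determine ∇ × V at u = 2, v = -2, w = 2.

(∇×V)₁ = ∂V₃/∂v − ∂V₂/∂w = 3*u^2*w - 18*u*w^2 - 4
(∇×V)₂ = ∂V₁/∂w − ∂V₃/∂u = -6*u*v*w - 5
(∇×V)₃ = ∂V₂/∂u − ∂V₁/∂v = 6*w^3 - 2
∇×V = (3*u^2*w - 18*u*w^2 - 4, -6*u*v*w - 5, 6*w^3 - 2)
At (2, -2, 2): (-124, 43, 46).

(-124, 43, 46)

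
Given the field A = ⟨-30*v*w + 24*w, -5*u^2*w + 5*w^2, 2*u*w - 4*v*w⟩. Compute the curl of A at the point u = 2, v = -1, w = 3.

(-22, 48, 30)

(∇×A)₁ = ∂A₃/∂v − ∂A₂/∂w = 5*u^2 - 14*w
(∇×A)₂ = ∂A₁/∂w − ∂A₃/∂u = -30*v - 2*w + 24
(∇×A)₃ = ∂A₂/∂u − ∂A₁/∂v = -10*u*w + 30*w
∇×A = (5*u^2 - 14*w, -30*v - 2*w + 24, -10*u*w + 30*w)
At (2, -1, 3): (-22, 48, 30).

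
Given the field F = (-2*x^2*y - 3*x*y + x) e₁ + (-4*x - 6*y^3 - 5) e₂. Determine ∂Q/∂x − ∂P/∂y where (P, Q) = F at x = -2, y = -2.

∂F₂/∂x = -4
∂F₁/∂y = -2*x^2 - 3*x
Scalar curl = 2*x^2 + 3*x - 4
At (-2, -2): -2.

-2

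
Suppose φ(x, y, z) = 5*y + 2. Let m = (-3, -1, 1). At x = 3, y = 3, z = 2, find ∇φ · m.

∂φ/∂x = 0
∂φ/∂y = 5
∂φ/∂z = 0
∇φ at (3, 3, 2) = (0, 5, 0)
∇φ · m = (0)(-3) + (5)(-1) + (0)(1) = -5

-5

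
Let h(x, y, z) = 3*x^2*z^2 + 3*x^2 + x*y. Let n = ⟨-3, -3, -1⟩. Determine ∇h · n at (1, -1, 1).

-42

∂h/∂x = 6*x*z^2 + 6*x + y
∂h/∂y = x
∂h/∂z = 6*x^2*z
∇h at (1, -1, 1) = (11, 1, 6)
∇h · n = (11)(-3) + (1)(-3) + (6)(-1) = -42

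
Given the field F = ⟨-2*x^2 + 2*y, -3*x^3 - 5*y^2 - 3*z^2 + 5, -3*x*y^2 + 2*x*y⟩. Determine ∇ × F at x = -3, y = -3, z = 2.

(-48, 33, -83)

(∇×F)₁ = ∂F₃/∂y − ∂F₂/∂z = -6*x*y + 2*x + 6*z
(∇×F)₂ = ∂F₁/∂z − ∂F₃/∂x = 3*y^2 - 2*y
(∇×F)₃ = ∂F₂/∂x − ∂F₁/∂y = -9*x^2 - 2
∇×F = (-6*x*y + 2*x + 6*z, 3*y^2 - 2*y, -9*x^2 - 2)
At (-3, -3, 2): (-48, 33, -83).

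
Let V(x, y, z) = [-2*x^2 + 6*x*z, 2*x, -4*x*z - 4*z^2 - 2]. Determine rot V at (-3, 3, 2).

(∇×V)₁ = ∂V₃/∂y − ∂V₂/∂z = 0
(∇×V)₂ = ∂V₁/∂z − ∂V₃/∂x = 6*x + 4*z
(∇×V)₃ = ∂V₂/∂x − ∂V₁/∂y = 2
∇×V = (0, 6*x + 4*z, 2)
At (-3, 3, 2): (0, -10, 2).

(0, -10, 2)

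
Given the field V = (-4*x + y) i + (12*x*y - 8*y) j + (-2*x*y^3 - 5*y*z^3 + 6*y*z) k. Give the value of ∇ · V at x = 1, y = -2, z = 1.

∂V₁/∂x = -4
∂V₂/∂y = 12*x - 8
∂V₃/∂z = -15*y*z^2 + 6*y
∇·V = 12*x - 15*y*z^2 + 6*y - 12
At (1, -2, 1): 18.

18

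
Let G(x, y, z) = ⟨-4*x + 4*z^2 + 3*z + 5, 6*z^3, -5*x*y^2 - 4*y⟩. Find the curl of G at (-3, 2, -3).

(-106, -1, 0)

(∇×G)₁ = ∂G₃/∂y − ∂G₂/∂z = -10*x*y - 18*z^2 - 4
(∇×G)₂ = ∂G₁/∂z − ∂G₃/∂x = 5*y^2 + 8*z + 3
(∇×G)₃ = ∂G₂/∂x − ∂G₁/∂y = 0
∇×G = (-10*x*y - 18*z^2 - 4, 5*y^2 + 8*z + 3, 0)
At (-3, 2, -3): (-106, -1, 0).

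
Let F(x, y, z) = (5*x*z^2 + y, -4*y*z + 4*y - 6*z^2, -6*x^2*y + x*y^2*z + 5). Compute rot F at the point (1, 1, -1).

(-16, 3, -1)

(∇×F)₁ = ∂F₃/∂y − ∂F₂/∂z = -6*x^2 + 2*x*y*z + 4*y + 12*z
(∇×F)₂ = ∂F₁/∂z − ∂F₃/∂x = 12*x*y + 10*x*z - y^2*z
(∇×F)₃ = ∂F₂/∂x − ∂F₁/∂y = -1
∇×F = (-6*x^2 + 2*x*y*z + 4*y + 12*z, 12*x*y + 10*x*z - y^2*z, -1)
At (1, 1, -1): (-16, 3, -1).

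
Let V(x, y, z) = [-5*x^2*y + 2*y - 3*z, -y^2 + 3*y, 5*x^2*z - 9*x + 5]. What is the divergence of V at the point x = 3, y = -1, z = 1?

80

∂V₁/∂x = -10*x*y
∂V₂/∂y = -2*y + 3
∂V₃/∂z = 5*x^2
∇·V = 5*x^2 - 10*x*y - 2*y + 3
At (3, -1, 1): 80.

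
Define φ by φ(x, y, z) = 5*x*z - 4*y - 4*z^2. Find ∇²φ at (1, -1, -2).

∂²φ/∂x² = 0
∂²φ/∂y² = 0
∂²φ/∂z² = -8
∇²φ = -8
At (1, -1, -2): -8.

-8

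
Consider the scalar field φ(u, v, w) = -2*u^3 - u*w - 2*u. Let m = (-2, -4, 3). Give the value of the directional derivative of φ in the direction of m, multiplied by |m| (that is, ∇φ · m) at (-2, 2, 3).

64

∂φ/∂u = -6*u^2 - w - 2
∂φ/∂v = 0
∂φ/∂w = -u
∇φ at (-2, 2, 3) = (-29, 0, 2)
∇φ · m = (-29)(-2) + (0)(-4) + (2)(3) = 64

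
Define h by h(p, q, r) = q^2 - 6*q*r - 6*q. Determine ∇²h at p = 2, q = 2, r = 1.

2

∂²h/∂p² = 0
∂²h/∂q² = 2
∂²h/∂r² = 0
∇²h = 2
At (2, 2, 1): 2.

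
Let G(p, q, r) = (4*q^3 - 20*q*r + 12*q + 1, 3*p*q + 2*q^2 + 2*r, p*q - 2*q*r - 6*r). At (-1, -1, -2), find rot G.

(∇×G)₁ = ∂G₃/∂q − ∂G₂/∂r = p - 2*r - 2
(∇×G)₂ = ∂G₁/∂r − ∂G₃/∂p = -21*q
(∇×G)₃ = ∂G₂/∂p − ∂G₁/∂q = -12*q^2 + 3*q + 20*r - 12
∇×G = (p - 2*r - 2, -21*q, -12*q^2 + 3*q + 20*r - 12)
At (-1, -1, -2): (1, 21, -67).

(1, 21, -67)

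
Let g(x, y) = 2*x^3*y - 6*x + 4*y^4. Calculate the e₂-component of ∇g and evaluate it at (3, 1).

70

(∇g)_2 = ∂g/∂y = 2*x^3 + 16*y^3
At (3, 1): 70.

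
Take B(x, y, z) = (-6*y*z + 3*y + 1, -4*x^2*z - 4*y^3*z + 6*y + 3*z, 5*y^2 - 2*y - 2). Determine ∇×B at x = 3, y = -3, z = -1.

(-107, 18, 15)

(∇×B)₁ = ∂B₃/∂y − ∂B₂/∂z = 4*x^2 + 4*y^3 + 10*y - 5
(∇×B)₂ = ∂B₁/∂z − ∂B₃/∂x = -6*y
(∇×B)₃ = ∂B₂/∂x − ∂B₁/∂y = -8*x*z + 6*z - 3
∇×B = (4*x^2 + 4*y^3 + 10*y - 5, -6*y, -8*x*z + 6*z - 3)
At (3, -3, -1): (-107, 18, 15).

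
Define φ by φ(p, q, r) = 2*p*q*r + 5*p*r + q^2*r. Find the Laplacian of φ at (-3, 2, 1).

∂²φ/∂p² = 0
∂²φ/∂q² = 2*r
∂²φ/∂r² = 0
∇²φ = 2*r
At (-3, 2, 1): 2.

2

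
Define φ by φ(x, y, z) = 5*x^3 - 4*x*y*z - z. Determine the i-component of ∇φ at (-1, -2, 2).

31

(∇φ)_1 = ∂φ/∂x = 15*x^2 - 4*y*z
At (-1, -2, 2): 31.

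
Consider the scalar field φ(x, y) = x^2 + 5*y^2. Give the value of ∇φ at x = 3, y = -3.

∂φ/∂x = 2*x
∂φ/∂y = 10*y
∇φ = (2*x, 10*y)
At (3, -3): (6, -30).

(6, -30)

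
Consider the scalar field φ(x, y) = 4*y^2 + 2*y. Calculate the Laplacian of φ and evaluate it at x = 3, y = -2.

8

∂²φ/∂x² = 0
∂²φ/∂y² = 8
∇²φ = 8
At (3, -2): 8.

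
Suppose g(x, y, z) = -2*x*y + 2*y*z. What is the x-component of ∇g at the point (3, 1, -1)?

-2

(∇g)_1 = ∂g/∂x = -2*y
At (3, 1, -1): -2.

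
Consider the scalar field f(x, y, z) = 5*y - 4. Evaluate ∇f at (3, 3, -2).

(0, 5, 0)

∂f/∂x = 0
∂f/∂y = 5
∂f/∂z = 0
∇f = (0, 5, 0)
At (3, 3, -2): (0, 5, 0).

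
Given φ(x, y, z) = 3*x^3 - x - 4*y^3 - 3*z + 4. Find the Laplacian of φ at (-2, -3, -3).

36

∂²φ/∂x² = 18*x
∂²φ/∂y² = -24*y
∂²φ/∂z² = 0
∇²φ = 18*x - 24*y
At (-2, -3, -3): 36.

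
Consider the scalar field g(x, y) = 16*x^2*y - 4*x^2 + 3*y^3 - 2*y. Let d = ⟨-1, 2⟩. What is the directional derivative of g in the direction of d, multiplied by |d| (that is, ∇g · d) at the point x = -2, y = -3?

∂g/∂x = 32*x*y - 8*x
∂g/∂y = 16*x^2 + 9*y^2 - 2
∇g at (-2, -3) = (208, 143)
∇g · d = (208)(-1) + (143)(2) = 78

78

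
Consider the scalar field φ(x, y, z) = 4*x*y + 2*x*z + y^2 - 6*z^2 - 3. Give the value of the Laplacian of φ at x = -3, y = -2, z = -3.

-10

∂²φ/∂x² = 0
∂²φ/∂y² = 2
∂²φ/∂z² = -12
∇²φ = -10
At (-3, -2, -3): -10.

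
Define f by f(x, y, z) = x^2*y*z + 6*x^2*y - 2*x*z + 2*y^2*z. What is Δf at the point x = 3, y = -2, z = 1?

∂²f/∂x² = 2*y*(z + 6)
∂²f/∂y² = 4*z
∂²f/∂z² = 0
∇²f = 2*y*z + 12*y + 4*z
At (3, -2, 1): -24.

-24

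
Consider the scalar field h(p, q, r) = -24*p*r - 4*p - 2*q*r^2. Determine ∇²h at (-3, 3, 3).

-12

∂²h/∂p² = 0
∂²h/∂q² = 0
∂²h/∂r² = -4*q
∇²h = -4*q
At (-3, 3, 3): -12.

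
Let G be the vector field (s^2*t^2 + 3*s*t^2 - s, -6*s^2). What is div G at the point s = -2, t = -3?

∂G₁/∂s = 2*s*t^2 + 3*t^2 - 1
∂G₂/∂t = 0
∇·G = 2*s*t^2 + 3*t^2 - 1
At (-2, -3): -10.

-10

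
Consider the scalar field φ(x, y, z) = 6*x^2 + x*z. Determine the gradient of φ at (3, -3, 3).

∂φ/∂x = 12*x + z
∂φ/∂y = 0
∂φ/∂z = x
∇φ = (12*x + z, 0, x)
At (3, -3, 3): (39, 0, 3).

(39, 0, 3)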